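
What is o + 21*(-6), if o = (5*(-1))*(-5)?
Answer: -101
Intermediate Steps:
o = 25 (o = -5*(-5) = 25)
o + 21*(-6) = 25 + 21*(-6) = 25 - 126 = -101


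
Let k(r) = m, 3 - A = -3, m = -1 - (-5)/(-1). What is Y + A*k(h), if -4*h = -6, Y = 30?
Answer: -6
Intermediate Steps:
m = -6 (m = -1 - (-5)*(-1) = -1 - 1*5 = -1 - 5 = -6)
A = 6 (A = 3 - 1*(-3) = 3 + 3 = 6)
h = 3/2 (h = -¼*(-6) = 3/2 ≈ 1.5000)
k(r) = -6
Y + A*k(h) = 30 + 6*(-6) = 30 - 36 = -6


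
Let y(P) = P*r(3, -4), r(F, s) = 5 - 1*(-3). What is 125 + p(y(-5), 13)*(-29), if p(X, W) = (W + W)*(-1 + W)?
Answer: -8923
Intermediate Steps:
r(F, s) = 8 (r(F, s) = 5 + 3 = 8)
y(P) = 8*P (y(P) = P*8 = 8*P)
p(X, W) = 2*W*(-1 + W) (p(X, W) = (2*W)*(-1 + W) = 2*W*(-1 + W))
125 + p(y(-5), 13)*(-29) = 125 + (2*13*(-1 + 13))*(-29) = 125 + (2*13*12)*(-29) = 125 + 312*(-29) = 125 - 9048 = -8923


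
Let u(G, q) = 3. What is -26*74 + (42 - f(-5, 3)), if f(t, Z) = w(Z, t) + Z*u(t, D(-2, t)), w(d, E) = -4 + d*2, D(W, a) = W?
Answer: -1893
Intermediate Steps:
w(d, E) = -4 + 2*d
f(t, Z) = -4 + 5*Z (f(t, Z) = (-4 + 2*Z) + Z*3 = (-4 + 2*Z) + 3*Z = -4 + 5*Z)
-26*74 + (42 - f(-5, 3)) = -26*74 + (42 - (-4 + 5*3)) = -1924 + (42 - (-4 + 15)) = -1924 + (42 - 1*11) = -1924 + (42 - 11) = -1924 + 31 = -1893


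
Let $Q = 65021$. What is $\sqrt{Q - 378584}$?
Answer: $i \sqrt{313563} \approx 559.97 i$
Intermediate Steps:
$\sqrt{Q - 378584} = \sqrt{65021 - 378584} = \sqrt{-313563} = i \sqrt{313563}$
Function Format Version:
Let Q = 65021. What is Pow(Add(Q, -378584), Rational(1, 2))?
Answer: Mul(I, Pow(313563, Rational(1, 2))) ≈ Mul(559.97, I)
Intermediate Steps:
Pow(Add(Q, -378584), Rational(1, 2)) = Pow(Add(65021, -378584), Rational(1, 2)) = Pow(-313563, Rational(1, 2)) = Mul(I, Pow(313563, Rational(1, 2)))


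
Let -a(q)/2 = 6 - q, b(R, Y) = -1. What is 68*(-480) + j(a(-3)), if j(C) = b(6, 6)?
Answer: -32641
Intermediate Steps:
a(q) = -12 + 2*q (a(q) = -2*(6 - q) = -12 + 2*q)
j(C) = -1
68*(-480) + j(a(-3)) = 68*(-480) - 1 = -32640 - 1 = -32641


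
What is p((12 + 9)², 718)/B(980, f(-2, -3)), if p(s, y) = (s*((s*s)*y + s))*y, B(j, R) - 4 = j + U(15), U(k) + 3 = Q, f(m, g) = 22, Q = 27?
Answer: 350909788887/8 ≈ 4.3864e+10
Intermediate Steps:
U(k) = 24 (U(k) = -3 + 27 = 24)
B(j, R) = 28 + j (B(j, R) = 4 + (j + 24) = 4 + (24 + j) = 28 + j)
p(s, y) = s*y*(s + y*s²) (p(s, y) = (s*(s²*y + s))*y = (s*(y*s² + s))*y = (s*(s + y*s²))*y = s*y*(s + y*s²))
p((12 + 9)², 718)/B(980, f(-2, -3)) = (718*((12 + 9)²)²*(1 + (12 + 9)²*718))/(28 + 980) = (718*(21²)²*(1 + 21²*718))/1008 = (718*441²*(1 + 441*718))*(1/1008) = (718*194481*(1 + 316638))*(1/1008) = (718*194481*316639)*(1/1008) = 44214633399762*(1/1008) = 350909788887/8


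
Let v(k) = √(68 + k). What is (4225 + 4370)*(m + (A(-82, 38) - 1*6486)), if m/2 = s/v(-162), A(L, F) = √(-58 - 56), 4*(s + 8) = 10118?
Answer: -55747170 + 8595*I*√114 - 43344585*I*√94/94 ≈ -5.5747e+7 - 4.3789e+6*I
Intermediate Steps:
s = 5043/2 (s = -8 + (¼)*10118 = -8 + 5059/2 = 5043/2 ≈ 2521.5)
A(L, F) = I*√114 (A(L, F) = √(-114) = I*√114)
m = -5043*I*√94/94 (m = 2*(5043/(2*(√(68 - 162)))) = 2*(5043/(2*(√(-94)))) = 2*(5043/(2*((I*√94)))) = 2*(5043*(-I*√94/94)/2) = 2*(-5043*I*√94/188) = -5043*I*√94/94 ≈ -520.15*I)
(4225 + 4370)*(m + (A(-82, 38) - 1*6486)) = (4225 + 4370)*(-5043*I*√94/94 + (I*√114 - 1*6486)) = 8595*(-5043*I*√94/94 + (I*√114 - 6486)) = 8595*(-5043*I*√94/94 + (-6486 + I*√114)) = 8595*(-6486 + I*√114 - 5043*I*√94/94) = -55747170 + 8595*I*√114 - 43344585*I*√94/94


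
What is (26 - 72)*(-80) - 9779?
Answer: -6099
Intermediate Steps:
(26 - 72)*(-80) - 9779 = -46*(-80) - 9779 = 3680 - 9779 = -6099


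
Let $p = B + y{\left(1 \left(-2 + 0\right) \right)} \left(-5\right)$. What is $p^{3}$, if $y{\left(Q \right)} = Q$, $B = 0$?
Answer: $1000$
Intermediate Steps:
$p = 10$ ($p = 0 + 1 \left(-2 + 0\right) \left(-5\right) = 0 + 1 \left(-2\right) \left(-5\right) = 0 - -10 = 0 + 10 = 10$)
$p^{3} = 10^{3} = 1000$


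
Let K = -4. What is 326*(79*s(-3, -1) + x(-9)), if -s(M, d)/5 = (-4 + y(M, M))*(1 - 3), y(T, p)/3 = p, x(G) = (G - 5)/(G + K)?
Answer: -43519696/13 ≈ -3.3477e+6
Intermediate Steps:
x(G) = (-5 + G)/(-4 + G) (x(G) = (G - 5)/(G - 4) = (-5 + G)/(-4 + G))
y(T, p) = 3*p
s(M, d) = -40 + 30*M (s(M, d) = -5*(-4 + 3*M)*(1 - 3) = -5*(-4 + 3*M)*(-2) = -5*(8 - 6*M) = -40 + 30*M)
326*(79*s(-3, -1) + x(-9)) = 326*(79*(-40 + 30*(-3)) + (-5 - 9)/(-4 - 9)) = 326*(79*(-40 - 90) - 14/(-13)) = 326*(79*(-130) - 1/13*(-14)) = 326*(-10270 + 14/13) = 326*(-133496/13) = -43519696/13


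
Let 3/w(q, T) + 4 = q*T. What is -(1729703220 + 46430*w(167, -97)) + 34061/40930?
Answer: -382373259759291239/221062930 ≈ -1.7297e+9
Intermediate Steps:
w(q, T) = 3/(-4 + T*q) (w(q, T) = 3/(-4 + q*T) = 3/(-4 + T*q))
-(1729703220 + 46430*w(167, -97)) + 34061/40930 = -(1729703220 + 139290/(-4 - 97*167)) + 34061/40930 = -(1729703220 + 139290/(-4 - 16199)) + 34061*(1/40930) = -46430/(1/(3/(-16203) + 37254)) + 34061/40930 = -46430/(1/(3*(-1/16203) + 37254)) + 34061/40930 = -46430/(1/(-1/5401 + 37254)) + 34061/40930 = -46430/(1/(201208853/5401)) + 34061/40930 = -46430/5401/201208853 + 34061/40930 = -46430*201208853/5401 + 34061/40930 = -9342127044790/5401 + 34061/40930 = -382373259759291239/221062930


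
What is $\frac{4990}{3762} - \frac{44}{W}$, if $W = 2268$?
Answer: $\frac{154886}{118503} \approx 1.307$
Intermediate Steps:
$\frac{4990}{3762} - \frac{44}{W} = \frac{4990}{3762} - \frac{44}{2268} = 4990 \cdot \frac{1}{3762} - \frac{11}{567} = \frac{2495}{1881} - \frac{11}{567} = \frac{154886}{118503}$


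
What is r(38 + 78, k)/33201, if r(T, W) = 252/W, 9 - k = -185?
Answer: 2/51119 ≈ 3.9124e-5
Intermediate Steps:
k = 194 (k = 9 - 1*(-185) = 9 + 185 = 194)
r(38 + 78, k)/33201 = (252/194)/33201 = (252*(1/194))*(1/33201) = (126/97)*(1/33201) = 2/51119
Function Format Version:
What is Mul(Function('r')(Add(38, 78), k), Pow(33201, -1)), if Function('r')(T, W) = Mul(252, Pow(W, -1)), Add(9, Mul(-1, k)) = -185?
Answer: Rational(2, 51119) ≈ 3.9124e-5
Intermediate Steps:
k = 194 (k = Add(9, Mul(-1, -185)) = Add(9, 185) = 194)
Mul(Function('r')(Add(38, 78), k), Pow(33201, -1)) = Mul(Mul(252, Pow(194, -1)), Pow(33201, -1)) = Mul(Mul(252, Rational(1, 194)), Rational(1, 33201)) = Mul(Rational(126, 97), Rational(1, 33201)) = Rational(2, 51119)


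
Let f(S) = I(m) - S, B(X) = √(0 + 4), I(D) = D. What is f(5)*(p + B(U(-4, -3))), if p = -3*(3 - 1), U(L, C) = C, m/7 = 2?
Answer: -36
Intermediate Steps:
m = 14 (m = 7*2 = 14)
B(X) = 2 (B(X) = √4 = 2)
f(S) = 14 - S
p = -6 (p = -3*2 = -6)
f(5)*(p + B(U(-4, -3))) = (14 - 1*5)*(-6 + 2) = (14 - 5)*(-4) = 9*(-4) = -36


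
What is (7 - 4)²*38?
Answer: 342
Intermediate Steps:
(7 - 4)²*38 = 3²*38 = 9*38 = 342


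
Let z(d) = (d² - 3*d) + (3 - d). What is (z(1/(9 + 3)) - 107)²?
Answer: 225690529/20736 ≈ 10884.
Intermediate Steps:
z(d) = 3 + d² - 4*d
(z(1/(9 + 3)) - 107)² = ((3 + (1/(9 + 3))² - 4/(9 + 3)) - 107)² = ((3 + (1/12)² - 4/12) - 107)² = ((3 + (1/12)² - 4*1/12) - 107)² = ((3 + 1/144 - ⅓) - 107)² = (385/144 - 107)² = (-15023/144)² = 225690529/20736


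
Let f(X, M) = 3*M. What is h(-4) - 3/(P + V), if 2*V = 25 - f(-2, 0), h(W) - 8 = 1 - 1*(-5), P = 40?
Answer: 488/35 ≈ 13.943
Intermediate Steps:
h(W) = 14 (h(W) = 8 + (1 - 1*(-5)) = 8 + (1 + 5) = 8 + 6 = 14)
V = 25/2 (V = (25 - 3*0)/2 = (25 - 1*0)/2 = (25 + 0)/2 = (½)*25 = 25/2 ≈ 12.500)
h(-4) - 3/(P + V) = 14 - 3/(40 + 25/2) = 14 - 3/(105/2) = 14 + (2/105)*(-3) = 14 - 2/35 = 488/35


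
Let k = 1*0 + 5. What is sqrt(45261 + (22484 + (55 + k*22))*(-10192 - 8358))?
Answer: I*sqrt(420093689) ≈ 20496.0*I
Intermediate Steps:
k = 5 (k = 0 + 5 = 5)
sqrt(45261 + (22484 + (55 + k*22))*(-10192 - 8358)) = sqrt(45261 + (22484 + (55 + 5*22))*(-10192 - 8358)) = sqrt(45261 + (22484 + (55 + 110))*(-18550)) = sqrt(45261 + (22484 + 165)*(-18550)) = sqrt(45261 + 22649*(-18550)) = sqrt(45261 - 420138950) = sqrt(-420093689) = I*sqrt(420093689)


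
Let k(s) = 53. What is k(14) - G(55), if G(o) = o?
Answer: -2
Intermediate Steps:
k(14) - G(55) = 53 - 1*55 = 53 - 55 = -2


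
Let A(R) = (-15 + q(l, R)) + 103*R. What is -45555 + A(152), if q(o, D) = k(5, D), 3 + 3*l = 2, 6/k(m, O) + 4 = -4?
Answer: -119659/4 ≈ -29915.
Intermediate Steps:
k(m, O) = -¾ (k(m, O) = 6/(-4 - 4) = 6/(-8) = 6*(-⅛) = -¾)
l = -⅓ (l = -1 + (⅓)*2 = -1 + ⅔ = -⅓ ≈ -0.33333)
q(o, D) = -¾
A(R) = -63/4 + 103*R (A(R) = (-15 - ¾) + 103*R = -63/4 + 103*R)
-45555 + A(152) = -45555 + (-63/4 + 103*152) = -45555 + (-63/4 + 15656) = -45555 + 62561/4 = -119659/4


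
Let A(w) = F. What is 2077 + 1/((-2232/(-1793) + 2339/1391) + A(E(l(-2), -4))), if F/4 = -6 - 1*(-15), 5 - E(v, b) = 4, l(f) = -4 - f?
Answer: 201647638202/97084807 ≈ 2077.0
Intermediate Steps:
E(v, b) = 1 (E(v, b) = 5 - 1*4 = 5 - 4 = 1)
F = 36 (F = 4*(-6 - 1*(-15)) = 4*(-6 + 15) = 4*9 = 36)
A(w) = 36
2077 + 1/((-2232/(-1793) + 2339/1391) + A(E(l(-2), -4))) = 2077 + 1/((-2232/(-1793) + 2339/1391) + 36) = 2077 + 1/((-2232*(-1/1793) + 2339*(1/1391)) + 36) = 2077 + 1/((2232/1793 + 2339/1391) + 36) = 2077 + 1/(7298539/2494063 + 36) = 2077 + 1/(97084807/2494063) = 2077 + 2494063/97084807 = 201647638202/97084807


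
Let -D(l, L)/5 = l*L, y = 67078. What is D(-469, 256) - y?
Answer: 533242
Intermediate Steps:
D(l, L) = -5*L*l (D(l, L) = -5*l*L = -5*L*l)
D(-469, 256) - y = -5*256*(-469) - 1*67078 = 600320 - 67078 = 533242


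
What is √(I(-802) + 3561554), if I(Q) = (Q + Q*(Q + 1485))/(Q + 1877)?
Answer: √164609245226/215 ≈ 1887.1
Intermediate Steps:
I(Q) = (Q + Q*(1485 + Q))/(1877 + Q)
√(I(-802) + 3561554) = √(-802*(1486 - 802)/(1877 - 802) + 3561554) = √(-802*684/1075 + 3561554) = √(-802*1/1075*684 + 3561554) = √(-548568/1075 + 3561554) = √(3828121982/1075) = √164609245226/215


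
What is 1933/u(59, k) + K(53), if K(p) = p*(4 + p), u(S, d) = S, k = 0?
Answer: 180172/59 ≈ 3053.8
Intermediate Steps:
1933/u(59, k) + K(53) = 1933/59 + 53*(4 + 53) = 1933*(1/59) + 53*57 = 1933/59 + 3021 = 180172/59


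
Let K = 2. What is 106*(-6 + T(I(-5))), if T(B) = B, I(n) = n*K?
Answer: -1696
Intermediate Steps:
I(n) = 2*n (I(n) = n*2 = 2*n)
106*(-6 + T(I(-5))) = 106*(-6 + 2*(-5)) = 106*(-6 - 10) = 106*(-16) = -1696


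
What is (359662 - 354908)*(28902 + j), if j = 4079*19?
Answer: 505839862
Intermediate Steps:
j = 77501
(359662 - 354908)*(28902 + j) = (359662 - 354908)*(28902 + 77501) = 4754*106403 = 505839862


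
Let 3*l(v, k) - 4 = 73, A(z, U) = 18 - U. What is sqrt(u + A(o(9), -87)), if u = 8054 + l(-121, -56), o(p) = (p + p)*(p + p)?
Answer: sqrt(73662)/3 ≈ 90.469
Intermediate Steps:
o(p) = 4*p**2 (o(p) = (2*p)*(2*p) = 4*p**2)
l(v, k) = 77/3 (l(v, k) = 4/3 + (1/3)*73 = 4/3 + 73/3 = 77/3)
u = 24239/3 (u = 8054 + 77/3 = 24239/3 ≈ 8079.7)
sqrt(u + A(o(9), -87)) = sqrt(24239/3 + (18 - 1*(-87))) = sqrt(24239/3 + (18 + 87)) = sqrt(24239/3 + 105) = sqrt(24554/3) = sqrt(73662)/3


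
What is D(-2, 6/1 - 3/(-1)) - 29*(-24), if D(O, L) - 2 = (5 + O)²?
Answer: 707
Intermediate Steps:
D(O, L) = 2 + (5 + O)²
D(-2, 6/1 - 3/(-1)) - 29*(-24) = (2 + (5 - 2)²) - 29*(-24) = (2 + 3²) + 696 = (2 + 9) + 696 = 11 + 696 = 707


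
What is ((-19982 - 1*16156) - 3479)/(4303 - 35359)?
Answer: 39617/31056 ≈ 1.2757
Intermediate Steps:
((-19982 - 1*16156) - 3479)/(4303 - 35359) = ((-19982 - 16156) - 3479)/(-31056) = (-36138 - 3479)*(-1/31056) = -39617*(-1/31056) = 39617/31056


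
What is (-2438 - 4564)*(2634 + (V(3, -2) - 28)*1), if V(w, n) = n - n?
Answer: -18247212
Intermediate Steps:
V(w, n) = 0
(-2438 - 4564)*(2634 + (V(3, -2) - 28)*1) = (-2438 - 4564)*(2634 + (0 - 28)*1) = -7002*(2634 - 28*1) = -7002*(2634 - 28) = -7002*2606 = -18247212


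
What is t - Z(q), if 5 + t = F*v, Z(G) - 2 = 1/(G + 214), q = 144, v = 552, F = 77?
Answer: 15213925/358 ≈ 42497.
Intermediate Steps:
Z(G) = 2 + 1/(214 + G) (Z(G) = 2 + 1/(G + 214) = 2 + 1/(214 + G))
t = 42499 (t = -5 + 77*552 = -5 + 42504 = 42499)
t - Z(q) = 42499 - (429 + 2*144)/(214 + 144) = 42499 - (429 + 288)/358 = 42499 - 717/358 = 15213925/358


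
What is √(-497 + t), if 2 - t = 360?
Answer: 3*I*√95 ≈ 29.24*I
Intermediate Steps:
t = -358 (t = 2 - 1*360 = 2 - 360 = -358)
√(-497 + t) = √(-497 - 358) = √(-855) = 3*I*√95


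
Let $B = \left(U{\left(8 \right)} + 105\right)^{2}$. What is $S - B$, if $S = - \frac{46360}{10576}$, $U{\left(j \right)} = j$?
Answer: $- \frac{16886413}{1322} \approx -12773.0$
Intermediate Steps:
$S = - \frac{5795}{1322}$ ($S = \left(-46360\right) \frac{1}{10576} = - \frac{5795}{1322} \approx -4.3835$)
$B = 12769$ ($B = \left(8 + 105\right)^{2} = 113^{2} = 12769$)
$S - B = - \frac{5795}{1322} - 12769 = - \frac{16886413}{1322}$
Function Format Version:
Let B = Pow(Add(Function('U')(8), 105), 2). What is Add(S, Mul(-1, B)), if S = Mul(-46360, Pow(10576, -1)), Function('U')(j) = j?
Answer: Rational(-16886413, 1322) ≈ -12773.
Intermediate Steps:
S = Rational(-5795, 1322) (S = Mul(-46360, Rational(1, 10576)) = Rational(-5795, 1322) ≈ -4.3835)
B = 12769 (B = Pow(Add(8, 105), 2) = Pow(113, 2) = 12769)
Add(S, Mul(-1, B)) = Add(Rational(-5795, 1322), Mul(-1, 12769)) = Add(Rational(-5795, 1322), -12769) = Rational(-16886413, 1322)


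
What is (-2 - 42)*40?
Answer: -1760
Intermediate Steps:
(-2 - 42)*40 = -44*40 = -1760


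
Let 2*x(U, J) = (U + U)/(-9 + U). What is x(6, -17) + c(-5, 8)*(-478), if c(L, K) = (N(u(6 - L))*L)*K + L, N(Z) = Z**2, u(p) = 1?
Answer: 21508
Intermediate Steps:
x(U, J) = U/(-9 + U) (x(U, J) = ((U + U)/(-9 + U))/2 = ((2*U)/(-9 + U))/2 = (2*U/(-9 + U))/2 = U/(-9 + U))
c(L, K) = L + K*L (c(L, K) = (1**2*L)*K + L = (1*L)*K + L = L*K + L = K*L + L = L + K*L)
x(6, -17) + c(-5, 8)*(-478) = 6/(-9 + 6) - 5*(1 + 8)*(-478) = 6/(-3) - 5*9*(-478) = 6*(-1/3) - 45*(-478) = -2 + 21510 = 21508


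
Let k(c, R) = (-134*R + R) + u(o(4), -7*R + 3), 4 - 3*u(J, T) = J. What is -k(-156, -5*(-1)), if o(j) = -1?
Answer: 1990/3 ≈ 663.33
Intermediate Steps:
u(J, T) = 4/3 - J/3
k(c, R) = 5/3 - 133*R (k(c, R) = (-134*R + R) + (4/3 - 1/3*(-1)) = -133*R + (4/3 + 1/3) = -133*R + 5/3 = 5/3 - 133*R)
-k(-156, -5*(-1)) = -(5/3 - (-665)*(-1)) = -(5/3 - 133*5) = -(5/3 - 665) = -1*(-1990/3) = 1990/3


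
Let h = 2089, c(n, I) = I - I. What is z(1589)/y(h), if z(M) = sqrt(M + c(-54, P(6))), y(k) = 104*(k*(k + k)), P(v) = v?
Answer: sqrt(1589)/907695568 ≈ 4.3916e-8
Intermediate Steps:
c(n, I) = 0
y(k) = 208*k**2 (y(k) = 104*(k*(2*k)) = 104*(2*k**2) = 208*k**2)
z(M) = sqrt(M) (z(M) = sqrt(M + 0) = sqrt(M))
z(1589)/y(h) = sqrt(1589)/((208*2089**2)) = sqrt(1589)/((208*4363921)) = sqrt(1589)/907695568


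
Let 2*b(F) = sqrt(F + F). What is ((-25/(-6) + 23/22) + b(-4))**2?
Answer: 27406/1089 + 344*I*sqrt(2)/33 ≈ 25.166 + 14.742*I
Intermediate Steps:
b(F) = sqrt(2)*sqrt(F)/2 (b(F) = sqrt(F + F)/2 = sqrt(2*F)/2 = (sqrt(2)*sqrt(F))/2 = sqrt(2)*sqrt(F)/2)
((-25/(-6) + 23/22) + b(-4))**2 = ((-25/(-6) + 23/22) + sqrt(2)*sqrt(-4)/2)**2 = ((-25*(-1/6) + 23*(1/22)) + sqrt(2)*(2*I)/2)**2 = ((25/6 + 23/22) + I*sqrt(2))**2 = (172/33 + I*sqrt(2))**2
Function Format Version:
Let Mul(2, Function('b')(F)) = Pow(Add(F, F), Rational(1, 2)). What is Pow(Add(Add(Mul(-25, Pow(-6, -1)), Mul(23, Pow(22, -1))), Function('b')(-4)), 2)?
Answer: Add(Rational(27406, 1089), Mul(Rational(344, 33), I, Pow(2, Rational(1, 2)))) ≈ Add(25.166, Mul(14.742, I))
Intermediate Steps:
Function('b')(F) = Mul(Rational(1, 2), Pow(2, Rational(1, 2)), Pow(F, Rational(1, 2))) (Function('b')(F) = Mul(Rational(1, 2), Pow(Add(F, F), Rational(1, 2))) = Mul(Rational(1, 2), Pow(Mul(2, F), Rational(1, 2))) = Mul(Rational(1, 2), Mul(Pow(2, Rational(1, 2)), Pow(F, Rational(1, 2)))) = Mul(Rational(1, 2), Pow(2, Rational(1, 2)), Pow(F, Rational(1, 2))))
Pow(Add(Add(Mul(-25, Pow(-6, -1)), Mul(23, Pow(22, -1))), Function('b')(-4)), 2) = Pow(Add(Add(Mul(-25, Pow(-6, -1)), Mul(23, Pow(22, -1))), Mul(Rational(1, 2), Pow(2, Rational(1, 2)), Pow(-4, Rational(1, 2)))), 2) = Pow(Add(Add(Mul(-25, Rational(-1, 6)), Mul(23, Rational(1, 22))), Mul(Rational(1, 2), Pow(2, Rational(1, 2)), Mul(2, I))), 2) = Pow(Add(Add(Rational(25, 6), Rational(23, 22)), Mul(I, Pow(2, Rational(1, 2)))), 2) = Pow(Add(Rational(172, 33), Mul(I, Pow(2, Rational(1, 2)))), 2)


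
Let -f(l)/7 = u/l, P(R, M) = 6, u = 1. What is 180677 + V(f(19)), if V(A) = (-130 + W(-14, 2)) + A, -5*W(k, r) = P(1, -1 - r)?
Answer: 17151816/95 ≈ 1.8055e+5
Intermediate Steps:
W(k, r) = -6/5 (W(k, r) = -⅕*6 = -6/5)
f(l) = -7/l
V(A) = -656/5 + A (V(A) = (-130 - 6/5) + A = -656/5 + A)
180677 + V(f(19)) = 180677 + (-656/5 - 7/19) = 180677 - 12499/95 = 17151816/95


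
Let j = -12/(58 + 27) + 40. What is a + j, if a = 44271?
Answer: 3766423/85 ≈ 44311.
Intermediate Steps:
j = 3388/85 (j = -12/85 + 40 = 3388/85 ≈ 39.859)
a + j = 44271 + 3388/85 = 3766423/85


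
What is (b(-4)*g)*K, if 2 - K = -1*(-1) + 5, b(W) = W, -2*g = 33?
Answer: -264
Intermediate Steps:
g = -33/2 (g = -½*33 = -33/2 ≈ -16.500)
K = -4 (K = 2 - (-1*(-1) + 5) = 2 - (1 + 5) = 2 - 1*6 = 2 - 6 = -4)
(b(-4)*g)*K = -4*(-33/2)*(-4) = 66*(-4) = -264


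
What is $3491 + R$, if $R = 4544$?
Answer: $8035$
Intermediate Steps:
$3491 + R = 3491 + 4544 = 8035$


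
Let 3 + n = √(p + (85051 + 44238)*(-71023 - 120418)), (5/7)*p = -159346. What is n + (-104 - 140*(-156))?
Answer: 21733 + I*√618785963335/5 ≈ 21733.0 + 1.5733e+5*I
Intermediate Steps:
p = -1115422/5 (p = (7/5)*(-159346) = -1115422/5 ≈ -2.2308e+5)
n = -3 + I*√618785963335/5 (n = -3 + √(-1115422/5 + (85051 + 44238)*(-71023 - 120418)) = -3 + √(-1115422/5 + 129289*(-191441)) = -3 + √(-1115422/5 - 24751215449) = -3 + √(-123757192667/5) = -3 + I*√618785963335/5 ≈ -3.0 + 1.5733e+5*I)
n + (-104 - 140*(-156)) = (-3 + I*√618785963335/5) + (-104 - 140*(-156)) = (-3 + I*√618785963335/5) + (-104 + 21840) = (-3 + I*√618785963335/5) + 21736 = 21733 + I*√618785963335/5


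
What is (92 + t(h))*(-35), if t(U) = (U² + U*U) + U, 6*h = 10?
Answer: -31255/9 ≈ -3472.8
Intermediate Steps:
h = 5/3 (h = (⅙)*10 = 5/3 ≈ 1.6667)
t(U) = U + 2*U² (t(U) = (U² + U²) + U = 2*U² + U = U + 2*U²)
(92 + t(h))*(-35) = (92 + 5*(1 + 2*(5/3))/3)*(-35) = (92 + 5*(1 + 10/3)/3)*(-35) = (92 + (5/3)*(13/3))*(-35) = (92 + 65/9)*(-35) = (893/9)*(-35) = -31255/9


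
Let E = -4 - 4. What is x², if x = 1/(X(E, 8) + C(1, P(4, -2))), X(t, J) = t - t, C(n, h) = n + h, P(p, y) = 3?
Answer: 1/16 ≈ 0.062500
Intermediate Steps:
C(n, h) = h + n
E = -8
X(t, J) = 0
x = ¼ (x = 1/(0 + (3 + 1)) = 1/(0 + 4) = 1/4 = ¼ ≈ 0.25000)
x² = (¼)² = 1/16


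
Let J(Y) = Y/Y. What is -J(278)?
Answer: -1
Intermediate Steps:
J(Y) = 1
-J(278) = -1*1 = -1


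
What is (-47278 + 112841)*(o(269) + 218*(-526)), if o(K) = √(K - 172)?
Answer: -7517978084 + 65563*√97 ≈ -7.5173e+9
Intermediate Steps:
o(K) = √(-172 + K)
(-47278 + 112841)*(o(269) + 218*(-526)) = (-47278 + 112841)*(√(-172 + 269) + 218*(-526)) = 65563*(√97 - 114668) = 65563*(-114668 + √97) = -7517978084 + 65563*√97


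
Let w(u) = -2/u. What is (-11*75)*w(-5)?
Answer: -330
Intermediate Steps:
(-11*75)*w(-5) = (-11*75)*(-2/(-5)) = -(-1650)*(-1)/5 = -825*⅖ = -330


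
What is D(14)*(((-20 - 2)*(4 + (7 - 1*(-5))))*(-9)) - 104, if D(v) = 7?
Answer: 22072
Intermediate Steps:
D(14)*(((-20 - 2)*(4 + (7 - 1*(-5))))*(-9)) - 104 = 7*(((-20 - 2)*(4 + (7 - 1*(-5))))*(-9)) - 104 = 7*(-22*(4 + (7 + 5))*(-9)) - 104 = 7*(-22*(4 + 12)*(-9)) - 104 = 7*(-22*16*(-9)) - 104 = 7*(-352*(-9)) - 104 = 7*3168 - 104 = 22176 - 104 = 22072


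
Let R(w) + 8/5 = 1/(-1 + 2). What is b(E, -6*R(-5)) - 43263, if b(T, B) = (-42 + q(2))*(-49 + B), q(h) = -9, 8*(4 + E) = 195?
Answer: -204738/5 ≈ -40948.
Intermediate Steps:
E = 163/8 (E = -4 + (⅛)*195 = -4 + 195/8 = 163/8 ≈ 20.375)
R(w) = -⅗ (R(w) = -8/5 + 1/(-1 + 2) = -8/5 + 1/1 = -8/5 + 1 = -⅗)
b(T, B) = 2499 - 51*B (b(T, B) = (-42 - 9)*(-49 + B) = -51*(-49 + B) = 2499 - 51*B)
b(E, -6*R(-5)) - 43263 = (2499 - (-306)*(-3)/5) - 43263 = (2499 - 51*18/5) - 43263 = (2499 - 918/5) - 43263 = 11577/5 - 43263 = -204738/5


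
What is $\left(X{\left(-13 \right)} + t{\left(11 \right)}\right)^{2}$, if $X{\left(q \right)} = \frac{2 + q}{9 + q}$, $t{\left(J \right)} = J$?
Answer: $\frac{3025}{16} \approx 189.06$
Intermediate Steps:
$X{\left(q \right)} = \frac{2 + q}{9 + q}$
$\left(X{\left(-13 \right)} + t{\left(11 \right)}\right)^{2} = \left(\frac{2 - 13}{9 - 13} + 11\right)^{2} = \left(\frac{1}{-4} \left(-11\right) + 11\right)^{2} = \left(\left(- \frac{1}{4}\right) \left(-11\right) + 11\right)^{2} = \left(\frac{11}{4} + 11\right)^{2} = \left(\frac{55}{4}\right)^{2} = \frac{3025}{16}$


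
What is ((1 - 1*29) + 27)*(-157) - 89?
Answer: 68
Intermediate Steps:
((1 - 1*29) + 27)*(-157) - 89 = ((1 - 29) + 27)*(-157) - 89 = (-28 + 27)*(-157) - 89 = -1*(-157) - 89 = 157 - 89 = 68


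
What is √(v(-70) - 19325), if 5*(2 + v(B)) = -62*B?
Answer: 3*I*√2051 ≈ 135.86*I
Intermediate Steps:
v(B) = -2 - 62*B/5 (v(B) = -2 + (-62*B)/5 = -2 - 62*B/5)
√(v(-70) - 19325) = √((-2 - 62/5*(-70)) - 19325) = √((-2 + 868) - 19325) = √(866 - 19325) = √(-18459) = 3*I*√2051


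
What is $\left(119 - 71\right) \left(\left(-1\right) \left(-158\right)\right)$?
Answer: $7584$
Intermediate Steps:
$\left(119 - 71\right) \left(\left(-1\right) \left(-158\right)\right) = 48 \cdot 158 = 7584$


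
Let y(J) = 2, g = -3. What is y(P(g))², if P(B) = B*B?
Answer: 4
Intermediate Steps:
P(B) = B²
y(P(g))² = 2² = 4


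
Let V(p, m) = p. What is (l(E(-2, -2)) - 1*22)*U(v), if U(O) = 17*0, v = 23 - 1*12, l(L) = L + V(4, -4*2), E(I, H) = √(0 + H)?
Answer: 0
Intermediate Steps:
E(I, H) = √H
l(L) = 4 + L (l(L) = L + 4 = 4 + L)
v = 11 (v = 23 - 12 = 11)
U(O) = 0
(l(E(-2, -2)) - 1*22)*U(v) = ((4 + √(-2)) - 1*22)*0 = ((4 + I*√2) - 22)*0 = (-18 + I*√2)*0 = 0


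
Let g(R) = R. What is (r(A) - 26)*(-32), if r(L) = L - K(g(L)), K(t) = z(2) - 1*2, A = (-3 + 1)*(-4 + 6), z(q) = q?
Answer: 960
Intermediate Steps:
A = -4 (A = -2*2 = -4)
K(t) = 0 (K(t) = 2 - 1*2 = 2 - 2 = 0)
r(L) = L (r(L) = L - 1*0 = L + 0 = L)
(r(A) - 26)*(-32) = (-4 - 26)*(-32) = -30*(-32) = 960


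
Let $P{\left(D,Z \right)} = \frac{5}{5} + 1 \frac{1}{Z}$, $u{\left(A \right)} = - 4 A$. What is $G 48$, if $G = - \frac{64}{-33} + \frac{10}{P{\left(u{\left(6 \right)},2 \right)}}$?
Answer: $\frac{4544}{11} \approx 413.09$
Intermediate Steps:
$P{\left(D,Z \right)} = 1 + \frac{1}{Z}$ ($P{\left(D,Z \right)} = 5 \cdot \frac{1}{5} + \frac{1}{Z} = 1 + \frac{1}{Z}$)
$G = \frac{284}{33}$ ($G = - \frac{64}{-33} + \frac{10}{\frac{1}{2} \left(1 + 2\right)} = \left(-64\right) \left(- \frac{1}{33}\right) + \frac{10}{\frac{1}{2} \cdot 3} = \frac{64}{33} + \frac{10}{\frac{3}{2}} = \frac{64}{33} + 10 \cdot \frac{2}{3} = \frac{64}{33} + \frac{20}{3} = \frac{284}{33} \approx 8.6061$)
$G 48 = \frac{284}{33} \cdot 48 = \frac{4544}{11}$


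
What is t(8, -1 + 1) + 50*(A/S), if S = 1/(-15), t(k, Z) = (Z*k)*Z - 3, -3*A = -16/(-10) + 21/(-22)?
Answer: 1742/11 ≈ 158.36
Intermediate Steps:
A = -71/330 (A = -(-16/(-10) + 21/(-22))/3 = -(-16*(-⅒) + 21*(-1/22))/3 = -(8/5 - 21/22)/3 = -⅓*71/110 = -71/330 ≈ -0.21515)
t(k, Z) = -3 + k*Z² (t(k, Z) = k*Z² - 3 = -3 + k*Z²)
S = -1/15 ≈ -0.066667
t(8, -1 + 1) + 50*(A/S) = (-3 + 8*(-1 + 1)²) + 50*(-71/(330*(-1/15))) = (-3 + 8*0²) + 50*(-71/330*(-15)) = (-3 + 8*0) + 50*(71/22) = (-3 + 0) + 1775/11 = -3 + 1775/11 = 1742/11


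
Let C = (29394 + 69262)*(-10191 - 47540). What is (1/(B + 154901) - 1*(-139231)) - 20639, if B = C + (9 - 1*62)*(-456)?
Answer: 675420630742463/5695330467 ≈ 1.1859e+5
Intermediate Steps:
C = -5695509536 (C = 98656*(-57731) = -5695509536)
B = -5695485368 (B = -5695509536 + (9 - 1*62)*(-456) = -5695509536 + (9 - 62)*(-456) = -5695509536 - 53*(-456) = -5695509536 + 24168 = -5695485368)
(1/(B + 154901) - 1*(-139231)) - 20639 = (1/(-5695485368 + 154901) - 1*(-139231)) - 20639 = (1/(-5695330467) + 139231) - 20639 = (-1/5695330467 + 139231) - 20639 = 792966556250876/5695330467 - 20639 = 675420630742463/5695330467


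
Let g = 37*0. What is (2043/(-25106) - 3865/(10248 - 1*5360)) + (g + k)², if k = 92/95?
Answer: 36411423771/553765552600 ≈ 0.065752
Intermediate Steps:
g = 0
k = 92/95 (k = 92*(1/95) = 92/95 ≈ 0.96842)
(2043/(-25106) - 3865/(10248 - 1*5360)) + (g + k)² = (2043/(-25106) - 3865/(10248 - 1*5360)) + (0 + 92/95)² = (2043*(-1/25106) - 3865/(10248 - 5360)) + (92/95)² = (-2043/25106 - 3865/4888) + 8464/9025 = -53510437/61359064 + 8464/9025 = 36411423771/553765552600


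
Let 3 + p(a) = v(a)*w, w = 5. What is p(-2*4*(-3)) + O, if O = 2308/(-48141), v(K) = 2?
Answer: 334679/48141 ≈ 6.9521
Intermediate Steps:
p(a) = 7 (p(a) = -3 + 2*5 = -3 + 10 = 7)
O = -2308/48141 (O = 2308*(-1/48141) = -2308/48141 ≈ -0.047943)
p(-2*4*(-3)) + O = 7 - 2308/48141 = 334679/48141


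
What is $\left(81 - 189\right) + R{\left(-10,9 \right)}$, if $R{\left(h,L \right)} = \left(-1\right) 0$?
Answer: $-108$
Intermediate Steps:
$R{\left(h,L \right)} = 0$
$\left(81 - 189\right) + R{\left(-10,9 \right)} = \left(81 - 189\right) + 0 = -108 + 0 = -108$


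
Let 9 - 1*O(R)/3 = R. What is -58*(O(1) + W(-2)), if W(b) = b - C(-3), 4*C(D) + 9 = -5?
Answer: -1479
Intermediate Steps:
C(D) = -7/2 (C(D) = -9/4 + (¼)*(-5) = -9/4 - 5/4 = -7/2)
W(b) = 7/2 + b (W(b) = b - 1*(-7/2) = b + 7/2 = 7/2 + b)
O(R) = 27 - 3*R
-58*(O(1) + W(-2)) = -58*((27 - 3*1) + (7/2 - 2)) = -58*((27 - 3) + 3/2) = -58*(24 + 3/2) = -58*51/2 = -1479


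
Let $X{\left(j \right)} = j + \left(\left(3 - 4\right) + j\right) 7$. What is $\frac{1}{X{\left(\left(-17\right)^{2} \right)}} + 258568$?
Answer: $\frac{595999241}{2305} \approx 2.5857 \cdot 10^{5}$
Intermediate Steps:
$X{\left(j \right)} = -7 + 8 j$ ($X{\left(j \right)} = j + \left(-1 + j\right) 7 = j + \left(-7 + 7 j\right) = -7 + 8 j$)
$\frac{1}{X{\left(\left(-17\right)^{2} \right)}} + 258568 = \frac{1}{-7 + 8 \left(-17\right)^{2}} + 258568 = \frac{1}{-7 + 8 \cdot 289} + 258568 = \frac{1}{-7 + 2312} + 258568 = \frac{1}{2305} + 258568 = \frac{595999241}{2305}$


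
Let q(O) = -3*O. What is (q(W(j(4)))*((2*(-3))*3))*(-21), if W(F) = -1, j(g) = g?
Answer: 1134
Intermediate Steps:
(q(W(j(4)))*((2*(-3))*3))*(-21) = ((-3*(-1))*((2*(-3))*3))*(-21) = (3*(-6*3))*(-21) = (3*(-18))*(-21) = -54*(-21) = 1134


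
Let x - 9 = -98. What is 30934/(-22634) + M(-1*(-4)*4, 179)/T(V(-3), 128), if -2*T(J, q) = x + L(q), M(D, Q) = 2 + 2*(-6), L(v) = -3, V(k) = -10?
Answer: -412326/260291 ≈ -1.5841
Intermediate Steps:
x = -89 (x = 9 - 98 = -89)
M(D, Q) = -10 (M(D, Q) = 2 - 12 = -10)
T(J, q) = 46 (T(J, q) = -(-89 - 3)/2 = -½*(-92) = 46)
30934/(-22634) + M(-1*(-4)*4, 179)/T(V(-3), 128) = 30934/(-22634) - 10/46 = 30934*(-1/22634) - 10*1/46 = -15467/11317 - 5/23 = -412326/260291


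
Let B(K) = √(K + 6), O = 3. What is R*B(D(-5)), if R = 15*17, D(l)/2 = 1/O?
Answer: 170*√15 ≈ 658.41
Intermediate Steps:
D(l) = ⅔ (D(l) = 2/3 = 2*(⅓) = ⅔)
R = 255
B(K) = √(6 + K)
R*B(D(-5)) = 255*√(6 + ⅔) = 255*√(20/3) = 255*(2*√15/3) = 170*√15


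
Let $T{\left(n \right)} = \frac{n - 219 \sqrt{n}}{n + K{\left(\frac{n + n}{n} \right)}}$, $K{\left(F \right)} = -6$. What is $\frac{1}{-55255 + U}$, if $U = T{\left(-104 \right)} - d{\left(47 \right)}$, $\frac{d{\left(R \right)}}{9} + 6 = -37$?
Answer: $- \frac{5532428}{303548070411} - \frac{803 i \sqrt{26}}{607096140822} \approx -1.8226 \cdot 10^{-5} - 6.7444 \cdot 10^{-9} i$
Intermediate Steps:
$d{\left(R \right)} = -387$ ($d{\left(R \right)} = -54 + 9 \left(-37\right) = -54 - 333 = -387$)
$T{\left(n \right)} = \frac{n - 219 \sqrt{n}}{-6 + n}$ ($T{\left(n \right)} = \frac{n - 219 \sqrt{n}}{n - 6} = \frac{n - 219 \sqrt{n}}{-6 + n}$)
$U = \frac{21337}{55} + \frac{219 i \sqrt{26}}{55}$ ($U = \frac{-104 - 219 \sqrt{-104}}{-6 - 104} - -387 = \frac{-104 - 219 \cdot 2 i \sqrt{26}}{-110} + 387 = - \frac{-104 - 438 i \sqrt{26}}{110} + 387 = \left(\frac{52}{55} + \frac{219 i \sqrt{26}}{55}\right) + 387 = \frac{21337}{55} + \frac{219 i \sqrt{26}}{55} \approx 387.95 + 20.303 i$)
$\frac{1}{-55255 + U} = \frac{1}{-55255 + \left(\frac{21337}{55} + \frac{219 i \sqrt{26}}{55}\right)} = \frac{1}{- \frac{3017688}{55} + \frac{219 i \sqrt{26}}{55}}$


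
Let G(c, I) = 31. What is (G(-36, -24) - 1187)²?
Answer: 1336336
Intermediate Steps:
(G(-36, -24) - 1187)² = (31 - 1187)² = (-1156)² = 1336336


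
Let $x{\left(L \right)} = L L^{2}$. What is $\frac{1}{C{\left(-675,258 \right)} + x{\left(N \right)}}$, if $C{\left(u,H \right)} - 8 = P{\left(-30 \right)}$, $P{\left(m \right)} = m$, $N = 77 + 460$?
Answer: $\frac{1}{154854131} \approx 6.4577 \cdot 10^{-9}$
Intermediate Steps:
$N = 537$
$x{\left(L \right)} = L^{3}$
$C{\left(u,H \right)} = -22$ ($C{\left(u,H \right)} = 8 - 30 = -22$)
$\frac{1}{C{\left(-675,258 \right)} + x{\left(N \right)}} = \frac{1}{-22 + 537^{3}} = \frac{1}{-22 + 154854153} = \frac{1}{154854131}$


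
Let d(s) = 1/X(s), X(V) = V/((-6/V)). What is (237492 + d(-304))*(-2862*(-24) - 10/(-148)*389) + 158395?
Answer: 55801916571563221/3419392 ≈ 1.6319e+10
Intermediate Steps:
X(V) = -V**2/6 (X(V) = V*(-V/6) = -V**2/6)
d(s) = -6/s**2 (d(s) = 1/(-s**2/6) = -6/s**2)
(237492 + d(-304))*(-2862*(-24) - 10/(-148)*389) + 158395 = (237492 - 6/(-304)**2)*(-2862*(-24) - 10/(-148)*389) + 158395 = (237492 - 6*1/92416)*(-477*(-144) - 10*(-1/148)*389) + 158395 = (237492 - 3/46208)*(68688 + (5/74)*389) + 158395 = 10974030333*(68688 + 1945/74)/46208 + 158395 = (10974030333/46208)*(5084857/74) + 158395 = 55801374956967381/3419392 + 158395 = 55801916571563221/3419392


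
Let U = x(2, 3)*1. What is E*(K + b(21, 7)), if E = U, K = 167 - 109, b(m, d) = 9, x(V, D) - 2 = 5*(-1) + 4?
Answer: 67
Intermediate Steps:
x(V, D) = 1 (x(V, D) = 2 + (5*(-1) + 4) = 2 + (-5 + 4) = 2 - 1 = 1)
U = 1 (U = 1*1 = 1)
K = 58
E = 1
E*(K + b(21, 7)) = 1*(58 + 9) = 1*67 = 67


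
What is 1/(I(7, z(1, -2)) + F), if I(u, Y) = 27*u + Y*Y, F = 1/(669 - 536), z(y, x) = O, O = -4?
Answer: 133/27266 ≈ 0.0048779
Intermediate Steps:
z(y, x) = -4
F = 1/133 ≈ 0.0075188
I(u, Y) = Y**2 + 27*u (I(u, Y) = 27*u + Y**2 = Y**2 + 27*u)
1/(I(7, z(1, -2)) + F) = 1/(((-4)**2 + 27*7) + 1/133) = 1/((16 + 189) + 1/133) = 1/(205 + 1/133) = 1/(27266/133) = 133/27266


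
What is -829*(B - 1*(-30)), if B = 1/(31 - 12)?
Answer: -473359/19 ≈ -24914.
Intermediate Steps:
B = 1/19 ≈ 0.052632
-829*(B - 1*(-30)) = -829*(1/19 - 1*(-30)) = -829*(1/19 + 30) = -829*571/19 = -473359/19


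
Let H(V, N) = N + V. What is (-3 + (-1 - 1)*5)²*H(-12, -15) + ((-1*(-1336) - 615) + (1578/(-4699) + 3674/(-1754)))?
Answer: -15842986335/4121023 ≈ -3844.4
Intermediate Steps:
(-3 + (-1 - 1)*5)²*H(-12, -15) + ((-1*(-1336) - 615) + (1578/(-4699) + 3674/(-1754))) = (-3 + (-1 - 1)*5)²*(-15 - 12) + ((-1*(-1336) - 615) + (1578/(-4699) + 3674/(-1754))) = (-3 - 2*5)²*(-27) + ((1336 - 615) + (1578*(-1/4699) + 3674*(-1/1754))) = (-3 - 10)²*(-27) + (721 + (-1578/4699 - 1837/877)) = (-13)²*(-27) + (721 - 10015969/4121023) = 169*(-27) + 2961241614/4121023 = -4563 + 2961241614/4121023 = -15842986335/4121023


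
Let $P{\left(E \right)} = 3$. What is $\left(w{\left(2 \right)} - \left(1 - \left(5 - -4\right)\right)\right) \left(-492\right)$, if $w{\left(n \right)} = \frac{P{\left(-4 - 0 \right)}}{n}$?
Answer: $-4674$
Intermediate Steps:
$w{\left(n \right)} = \frac{3}{n}$
$\left(w{\left(2 \right)} - \left(1 - \left(5 - -4\right)\right)\right) \left(-492\right) = \left(\frac{3}{2} - \left(1 - \left(5 - -4\right)\right)\right) \left(-492\right) = \left(3 \cdot \frac{1}{2} - \left(1 - \left(5 + 4\right)\right)\right) \left(-492\right) = \left(\frac{3}{2} - \left(1 - 9\right)\right) \left(-492\right) = \left(\frac{3}{2} - -8\right) \left(-492\right) = \left(\frac{3}{2} + 8\right) \left(-492\right) = \frac{19}{2} \left(-492\right) = -4674$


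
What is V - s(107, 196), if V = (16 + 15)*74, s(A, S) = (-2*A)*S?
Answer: 44238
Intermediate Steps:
s(A, S) = -2*A*S
V = 2294 (V = 31*74 = 2294)
V - s(107, 196) = 2294 - (-2)*107*196 = 2294 - 1*(-41944) = 2294 + 41944 = 44238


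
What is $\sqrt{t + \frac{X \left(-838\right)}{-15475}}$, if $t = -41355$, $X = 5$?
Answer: $\frac{i \sqrt{396137985265}}{3095} \approx 203.36 i$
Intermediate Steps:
$\sqrt{t + \frac{X \left(-838\right)}{-15475}} = \sqrt{-41355 + \frac{5 \left(-838\right)}{-15475}} = \sqrt{-41355 - - \frac{838}{3095}} = \sqrt{-41355 + \frac{838}{3095}} = \sqrt{- \frac{127992887}{3095}} = \frac{i \sqrt{396137985265}}{3095}$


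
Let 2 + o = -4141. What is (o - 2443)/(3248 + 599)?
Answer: -6586/3847 ≈ -1.7120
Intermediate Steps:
o = -4143 (o = -2 - 4141 = -4143)
(o - 2443)/(3248 + 599) = (-4143 - 2443)/(3248 + 599) = -6586/3847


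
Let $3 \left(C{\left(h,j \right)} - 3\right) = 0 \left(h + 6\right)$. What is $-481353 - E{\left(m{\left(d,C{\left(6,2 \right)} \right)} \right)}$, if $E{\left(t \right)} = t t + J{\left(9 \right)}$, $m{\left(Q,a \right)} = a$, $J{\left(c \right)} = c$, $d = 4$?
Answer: $-481371$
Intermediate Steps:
$C{\left(h,j \right)} = 3$ ($C{\left(h,j \right)} = 3 + \frac{0 \left(h + 6\right)}{3} = 3 + \frac{0 \left(6 + h\right)}{3} = 3 + \frac{1}{3} \cdot 0 = 3 + 0 = 3$)
$E{\left(t \right)} = 9 + t^{2}$ ($E{\left(t \right)} = t t + 9 = t^{2} + 9 = 9 + t^{2}$)
$-481353 - E{\left(m{\left(d,C{\left(6,2 \right)} \right)} \right)} = -481353 - \left(9 + 3^{2}\right) = -481353 - \left(9 + 9\right) = -481353 - 18 = -481371$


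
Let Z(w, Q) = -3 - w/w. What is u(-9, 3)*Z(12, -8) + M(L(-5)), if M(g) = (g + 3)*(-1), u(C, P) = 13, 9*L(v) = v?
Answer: -490/9 ≈ -54.444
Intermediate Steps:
L(v) = v/9
Z(w, Q) = -4 (Z(w, Q) = -3 - 1*1 = -3 - 1 = -4)
M(g) = -3 - g (M(g) = (3 + g)*(-1) = -3 - g)
u(-9, 3)*Z(12, -8) + M(L(-5)) = 13*(-4) + (-3 - (-5)/9) = -52 + (-3 - 1*(-5/9)) = -52 + (-3 + 5/9) = -52 - 22/9 = -490/9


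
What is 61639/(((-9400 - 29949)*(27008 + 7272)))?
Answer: -61639/1348883720 ≈ -4.5696e-5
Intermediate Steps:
61639/(((-9400 - 29949)*(27008 + 7272))) = 61639/((-39349*34280)) = 61639/(-1348883720) = 61639*(-1/1348883720) = -61639/1348883720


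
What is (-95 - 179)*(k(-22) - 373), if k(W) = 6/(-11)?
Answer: 1125866/11 ≈ 1.0235e+5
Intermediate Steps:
k(W) = -6/11 (k(W) = 6*(-1/11) = -6/11)
(-95 - 179)*(k(-22) - 373) = (-95 - 179)*(-6/11 - 373) = -274*(-4109/11) = 1125866/11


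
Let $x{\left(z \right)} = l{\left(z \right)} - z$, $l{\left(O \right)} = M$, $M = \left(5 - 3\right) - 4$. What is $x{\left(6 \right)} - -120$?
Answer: $112$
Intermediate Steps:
$M = -2$ ($M = \left(5 - 3\right) - 4 = 2 - 4 = -2$)
$l{\left(O \right)} = -2$
$x{\left(z \right)} = -2 - z$
$x{\left(6 \right)} - -120 = \left(-2 - 6\right) - -120 = \left(-2 - 6\right) + 120 = -8 + 120 = 112$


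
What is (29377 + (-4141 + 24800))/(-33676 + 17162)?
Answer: -25018/8257 ≈ -3.0299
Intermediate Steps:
(29377 + (-4141 + 24800))/(-33676 + 17162) = (29377 + 20659)/(-16514) = 50036*(-1/16514) = -25018/8257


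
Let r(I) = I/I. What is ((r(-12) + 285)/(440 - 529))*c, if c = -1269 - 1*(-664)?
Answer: 173030/89 ≈ 1944.2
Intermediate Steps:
r(I) = 1
c = -605 (c = -1269 + 664 = -605)
((r(-12) + 285)/(440 - 529))*c = ((1 + 285)/(440 - 529))*(-605) = (286/(-89))*(-605) = (286*(-1/89))*(-605) = -286/89*(-605) = 173030/89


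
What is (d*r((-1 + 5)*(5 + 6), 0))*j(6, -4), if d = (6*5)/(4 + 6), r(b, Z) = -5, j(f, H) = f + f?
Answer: -180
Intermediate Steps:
j(f, H) = 2*f
d = 3 (d = 30/10 = 30*(⅒) = 3)
(d*r((-1 + 5)*(5 + 6), 0))*j(6, -4) = (3*(-5))*(2*6) = -15*12 = -180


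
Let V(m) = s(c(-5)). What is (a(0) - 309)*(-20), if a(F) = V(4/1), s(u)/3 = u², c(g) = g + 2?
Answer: 5640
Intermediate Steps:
c(g) = 2 + g
s(u) = 3*u²
V(m) = 27 (V(m) = 3*(2 - 5)² = 3*(-3)² = 3*9 = 27)
a(F) = 27
(a(0) - 309)*(-20) = (27 - 309)*(-20) = -282*(-20) = 5640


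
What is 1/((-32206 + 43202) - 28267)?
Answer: -1/17271 ≈ -5.7900e-5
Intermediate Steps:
1/((-32206 + 43202) - 28267) = 1/(10996 - 28267) = 1/(-17271) = -1/17271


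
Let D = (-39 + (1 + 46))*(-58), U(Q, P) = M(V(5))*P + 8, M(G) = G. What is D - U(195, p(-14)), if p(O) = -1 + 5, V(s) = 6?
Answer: -496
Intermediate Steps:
p(O) = 4
U(Q, P) = 8 + 6*P (U(Q, P) = 6*P + 8 = 8 + 6*P)
D = -464 (D = (-39 + 47)*(-58) = 8*(-58) = -464)
D - U(195, p(-14)) = -464 - (8 + 6*4) = -464 - (8 + 24) = -464 - 1*32 = -464 - 32 = -496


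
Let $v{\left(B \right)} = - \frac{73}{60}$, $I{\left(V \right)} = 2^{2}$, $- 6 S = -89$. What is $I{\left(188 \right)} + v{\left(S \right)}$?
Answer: $\frac{167}{60} \approx 2.7833$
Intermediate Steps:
$S = \frac{89}{6}$ ($S = \left(- \frac{1}{6}\right) \left(-89\right) = \frac{89}{6} \approx 14.833$)
$I{\left(V \right)} = 4$
$v{\left(B \right)} = - \frac{73}{60}$ ($v{\left(B \right)} = \left(-73\right) \frac{1}{60} = - \frac{73}{60}$)
$I{\left(188 \right)} + v{\left(S \right)} = 4 - \frac{73}{60} = \frac{167}{60}$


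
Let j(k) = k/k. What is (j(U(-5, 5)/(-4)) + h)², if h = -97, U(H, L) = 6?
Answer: 9216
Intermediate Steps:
j(k) = 1
(j(U(-5, 5)/(-4)) + h)² = (1 - 97)² = (-96)² = 9216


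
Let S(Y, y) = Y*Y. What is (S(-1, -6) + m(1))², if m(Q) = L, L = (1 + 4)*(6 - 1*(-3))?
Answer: 2116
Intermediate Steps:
S(Y, y) = Y²
L = 45 (L = 5*(6 + 3) = 5*9 = 45)
m(Q) = 45
(S(-1, -6) + m(1))² = ((-1)² + 45)² = (1 + 45)² = 46² = 2116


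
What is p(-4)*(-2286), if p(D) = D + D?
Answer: 18288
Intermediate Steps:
p(D) = 2*D
p(-4)*(-2286) = (2*(-4))*(-2286) = -8*(-2286) = 18288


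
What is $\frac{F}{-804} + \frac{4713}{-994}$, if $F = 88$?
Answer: $- \frac{969181}{199794} \approx -4.8509$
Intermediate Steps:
$\frac{F}{-804} + \frac{4713}{-994} = \frac{88}{-804} + \frac{4713}{-994} = 88 \left(- \frac{1}{804}\right) + 4713 \left(- \frac{1}{994}\right) = - \frac{22}{201} - \frac{4713}{994} = - \frac{969181}{199794}$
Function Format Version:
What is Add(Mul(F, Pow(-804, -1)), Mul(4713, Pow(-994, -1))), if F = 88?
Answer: Rational(-969181, 199794) ≈ -4.8509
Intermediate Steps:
Add(Mul(F, Pow(-804, -1)), Mul(4713, Pow(-994, -1))) = Add(Mul(88, Pow(-804, -1)), Mul(4713, Pow(-994, -1))) = Add(Mul(88, Rational(-1, 804)), Mul(4713, Rational(-1, 994))) = Add(Rational(-22, 201), Rational(-4713, 994)) = Rational(-969181, 199794)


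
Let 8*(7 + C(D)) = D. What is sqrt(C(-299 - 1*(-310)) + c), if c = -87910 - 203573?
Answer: 9*I*sqrt(57578)/4 ≈ 539.9*I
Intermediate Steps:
C(D) = -7 + D/8
c = -291483
sqrt(C(-299 - 1*(-310)) + c) = sqrt((-7 + (-299 - 1*(-310))/8) - 291483) = sqrt((-7 + (-299 + 310)/8) - 291483) = sqrt((-7 + (1/8)*11) - 291483) = sqrt((-7 + 11/8) - 291483) = sqrt(-45/8 - 291483) = sqrt(-2331909/8) = 9*I*sqrt(57578)/4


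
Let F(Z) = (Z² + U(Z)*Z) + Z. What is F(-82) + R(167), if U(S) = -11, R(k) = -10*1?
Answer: 7534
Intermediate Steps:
R(k) = -10
F(Z) = Z² - 10*Z (F(Z) = (Z² - 11*Z) + Z = Z² - 10*Z)
F(-82) + R(167) = -82*(-10 - 82) - 10 = -82*(-92) - 10 = 7544 - 10 = 7534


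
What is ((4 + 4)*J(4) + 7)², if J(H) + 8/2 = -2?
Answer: 1681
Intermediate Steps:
J(H) = -6 (J(H) = -4 - 2 = -6)
((4 + 4)*J(4) + 7)² = ((4 + 4)*(-6) + 7)² = (8*(-6) + 7)² = (-48 + 7)² = (-41)² = 1681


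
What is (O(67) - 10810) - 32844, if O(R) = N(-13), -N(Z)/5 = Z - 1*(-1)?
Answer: -43594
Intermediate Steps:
N(Z) = -5 - 5*Z (N(Z) = -5*(Z - 1*(-1)) = -5*(Z + 1) = -5*(1 + Z) = -5 - 5*Z)
O(R) = 60 (O(R) = -5 - 5*(-13) = -5 + 65 = 60)
(O(67) - 10810) - 32844 = (60 - 10810) - 32844 = -10750 - 32844 = -43594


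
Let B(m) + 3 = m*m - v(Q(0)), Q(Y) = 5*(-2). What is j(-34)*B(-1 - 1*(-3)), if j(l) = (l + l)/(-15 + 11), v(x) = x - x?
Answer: 17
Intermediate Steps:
Q(Y) = -10
v(x) = 0
j(l) = -l/2 (j(l) = (2*l)/(-4) = (2*l)*(-1/4) = -l/2)
B(m) = -3 + m**2 (B(m) = -3 + (m*m - 1*0) = -3 + (m**2 + 0) = -3 + m**2)
j(-34)*B(-1 - 1*(-3)) = (-1/2*(-34))*(-3 + (-1 - 1*(-3))**2) = 17*(-3 + (-1 + 3)**2) = 17*(-3 + 2**2) = 17*(-3 + 4) = 17*1 = 17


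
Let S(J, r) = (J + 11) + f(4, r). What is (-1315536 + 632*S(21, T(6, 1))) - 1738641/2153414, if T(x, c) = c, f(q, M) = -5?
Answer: -2796149522049/2153414 ≈ -1.2985e+6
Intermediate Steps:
S(J, r) = 6 + J (S(J, r) = (J + 11) - 5 = (11 + J) - 5 = 6 + J)
(-1315536 + 632*S(21, T(6, 1))) - 1738641/2153414 = (-1315536 + 632*(6 + 21)) - 1738641/2153414 = (-1315536 + 632*27) - 1738641*1/2153414 = (-1315536 + 17064) - 1738641/2153414 = -1298472 - 1738641/2153414 = -2796149522049/2153414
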